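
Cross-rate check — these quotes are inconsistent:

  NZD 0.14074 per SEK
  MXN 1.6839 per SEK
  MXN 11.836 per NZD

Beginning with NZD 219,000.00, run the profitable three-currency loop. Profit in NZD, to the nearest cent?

Profitable loop is NZD → SEK → MXN → NZD:
NZD 219,000.00 ÷ 0.14074 = SEK 1,556,060.82
SEK 1,556,060.82 × 1.6839 = MXN 2,620,250.82
MXN 2,620,250.82 ÷ 11.836 = NZD 221,379.76
Profit = NZD 221,379.76 − NZD 219,000.00

Profit: NZD 2,379.76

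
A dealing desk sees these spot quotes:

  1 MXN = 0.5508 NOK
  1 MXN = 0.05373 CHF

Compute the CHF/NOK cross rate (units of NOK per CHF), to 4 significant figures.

CHF/NOK = 10.25

1 CHF ÷ 0.05373 = 18.6116 MXN
18.6116 MXN × 0.5508 = 10.2513 NOK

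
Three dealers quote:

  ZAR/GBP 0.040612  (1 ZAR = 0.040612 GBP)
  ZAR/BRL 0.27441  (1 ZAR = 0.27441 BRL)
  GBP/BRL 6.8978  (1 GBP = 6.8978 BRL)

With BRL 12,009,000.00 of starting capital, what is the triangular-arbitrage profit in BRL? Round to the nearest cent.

Profitable loop is BRL → ZAR → GBP → BRL:
BRL 12,009,000.00 ÷ 0.27441 = ZAR 43,762,982.40
ZAR 43,762,982.40 × 0.040612 = GBP 1,777,302.24
GBP 1,777,302.24 × 6.8978 = BRL 12,259,475.40
Profit = BRL 12,259,475.40 − BRL 12,009,000.00

Profit: BRL 250,475.40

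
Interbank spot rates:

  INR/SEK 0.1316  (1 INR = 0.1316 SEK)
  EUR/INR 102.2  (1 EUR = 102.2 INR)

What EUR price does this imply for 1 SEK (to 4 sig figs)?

SEK/EUR = 0.07435

1 SEK ÷ 0.1316 = 7.59878 INR
7.59878 INR ÷ 102.2 = 0.0743521 EUR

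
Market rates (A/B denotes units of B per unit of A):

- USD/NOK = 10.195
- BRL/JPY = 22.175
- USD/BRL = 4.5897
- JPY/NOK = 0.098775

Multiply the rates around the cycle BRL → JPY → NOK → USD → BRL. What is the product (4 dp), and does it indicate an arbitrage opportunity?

0.9861 (arbitrage exists)

Around BRL → JPY → NOK → USD → BRL: 1 × 22.175 × 0.098775 ÷ 10.195 × 4.5897 = 0.986070
Product < 1; profitable direction is BRL → USD → NOK → JPY → BRL.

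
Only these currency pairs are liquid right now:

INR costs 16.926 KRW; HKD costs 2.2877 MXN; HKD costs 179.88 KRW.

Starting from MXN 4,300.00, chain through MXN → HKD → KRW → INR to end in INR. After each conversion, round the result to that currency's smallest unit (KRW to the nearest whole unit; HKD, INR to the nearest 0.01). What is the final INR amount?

MXN 4,300.00 ÷ 2.2877 = HKD 1,879.62
HKD 1,879.62 × 179.88 = KRW 338,106
KRW 338,106 ÷ 16.926 = INR 19,975.54

INR 19,975.54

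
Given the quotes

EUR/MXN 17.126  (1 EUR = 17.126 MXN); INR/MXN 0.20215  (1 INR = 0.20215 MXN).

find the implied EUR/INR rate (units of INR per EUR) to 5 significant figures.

1 EUR × 17.126 = 17.126 MXN
17.126 MXN ÷ 0.20215 = 84.7193 INR

EUR/INR = 84.719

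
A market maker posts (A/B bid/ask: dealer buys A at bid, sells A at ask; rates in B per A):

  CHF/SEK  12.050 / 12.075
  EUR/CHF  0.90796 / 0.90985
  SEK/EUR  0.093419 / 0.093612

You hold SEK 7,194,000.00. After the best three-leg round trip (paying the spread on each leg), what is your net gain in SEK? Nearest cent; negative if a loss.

Best loop SEK → EUR → CHF → SEK:
SEK 7,194,000.00 × 0.093419 (sell SEK at bid) = EUR 672,056.29
EUR 672,056.29 × 0.90796 (sell EUR at bid) = CHF 610,200.23
CHF 610,200.23 × 12.050 (sell CHF at bid) = SEK 7,352,912.72

Net profit: SEK 158,912.72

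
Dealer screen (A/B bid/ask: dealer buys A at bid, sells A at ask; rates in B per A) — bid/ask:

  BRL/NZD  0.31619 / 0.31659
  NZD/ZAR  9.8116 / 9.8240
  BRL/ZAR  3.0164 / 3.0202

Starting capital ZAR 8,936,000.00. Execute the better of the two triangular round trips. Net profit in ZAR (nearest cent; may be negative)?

Best loop ZAR → BRL → NZD → ZAR:
ZAR 8,936,000.00 ÷ 3.0202 (buy BRL at ask) = BRL 2,958,744.45
BRL 2,958,744.45 × 0.31619 (sell BRL at bid) = NZD 935,525.41
NZD 935,525.41 × 9.8116 (sell NZD at bid) = ZAR 9,179,001.10

Net profit: ZAR 243,001.10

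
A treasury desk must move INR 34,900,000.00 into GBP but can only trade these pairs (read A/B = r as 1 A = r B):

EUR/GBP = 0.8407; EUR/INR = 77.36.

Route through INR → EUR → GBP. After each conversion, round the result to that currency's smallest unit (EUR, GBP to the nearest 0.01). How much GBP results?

INR 34,900,000.00 ÷ 77.36 = EUR 451,137.54
EUR 451,137.54 × 0.8407 = GBP 379,271.33

GBP 379,271.33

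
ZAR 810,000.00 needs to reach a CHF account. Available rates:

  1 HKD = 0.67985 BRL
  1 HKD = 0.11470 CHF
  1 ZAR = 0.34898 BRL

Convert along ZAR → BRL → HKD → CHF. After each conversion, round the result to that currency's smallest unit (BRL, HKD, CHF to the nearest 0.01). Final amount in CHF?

ZAR 810,000.00 × 0.34898 = BRL 282,673.80
BRL 282,673.80 ÷ 0.67985 = HKD 415,788.48
HKD 415,788.48 × 0.11470 = CHF 47,690.94

CHF 47,690.94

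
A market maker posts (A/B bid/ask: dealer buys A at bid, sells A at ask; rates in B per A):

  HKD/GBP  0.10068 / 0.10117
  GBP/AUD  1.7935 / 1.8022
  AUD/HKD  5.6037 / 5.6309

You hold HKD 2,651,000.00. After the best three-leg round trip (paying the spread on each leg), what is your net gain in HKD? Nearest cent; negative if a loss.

Net profit: HKD 31,434.91

Best loop HKD → GBP → AUD → HKD:
HKD 2,651,000.00 × 0.10068 (sell HKD at bid) = GBP 266,902.68
GBP 266,902.68 × 1.7935 (sell GBP at bid) = AUD 478,689.96
AUD 478,689.96 × 5.6037 (sell AUD at bid) = HKD 2,682,434.91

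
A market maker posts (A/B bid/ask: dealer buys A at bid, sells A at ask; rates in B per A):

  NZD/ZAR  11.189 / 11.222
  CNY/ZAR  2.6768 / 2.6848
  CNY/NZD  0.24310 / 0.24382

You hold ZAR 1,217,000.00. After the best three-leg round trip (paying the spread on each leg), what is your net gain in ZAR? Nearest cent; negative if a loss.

Best loop ZAR → CNY → NZD → ZAR:
ZAR 1,217,000.00 ÷ 2.6848 (buy CNY at ask) = CNY 453,292.61
CNY 453,292.61 × 0.24310 (sell CNY at bid) = NZD 110,195.43
NZD 110,195.43 × 11.189 (sell NZD at bid) = ZAR 1,232,976.71

Net profit: ZAR 15,976.71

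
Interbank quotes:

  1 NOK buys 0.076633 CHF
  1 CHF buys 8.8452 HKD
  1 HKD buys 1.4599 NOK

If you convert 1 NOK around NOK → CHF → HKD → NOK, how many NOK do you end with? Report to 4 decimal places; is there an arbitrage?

Around NOK → CHF → HKD → NOK: 1 × 0.076633 × 8.8452 × 1.4599 = 0.989570
Product < 1; profitable direction is NOK → HKD → CHF → NOK.

0.9896 (arbitrage exists)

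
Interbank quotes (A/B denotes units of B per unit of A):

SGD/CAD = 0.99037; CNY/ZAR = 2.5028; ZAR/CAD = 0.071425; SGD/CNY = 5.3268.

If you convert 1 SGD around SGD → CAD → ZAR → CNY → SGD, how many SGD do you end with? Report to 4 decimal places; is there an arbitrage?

1.0401 (arbitrage exists)

Around SGD → CAD → ZAR → CNY → SGD: 1 × 0.99037 ÷ 0.071425 ÷ 2.5028 ÷ 5.3268 = 1.040051
Product > 1; profitable direction is SGD → CAD → ZAR → CNY → SGD.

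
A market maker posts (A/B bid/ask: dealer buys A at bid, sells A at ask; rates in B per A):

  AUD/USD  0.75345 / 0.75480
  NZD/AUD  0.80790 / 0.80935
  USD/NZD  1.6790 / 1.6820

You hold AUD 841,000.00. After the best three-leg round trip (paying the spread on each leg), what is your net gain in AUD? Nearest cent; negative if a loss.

Net profit: AUD 18,525.44

Best loop AUD → USD → NZD → AUD:
AUD 841,000.00 × 0.75345 (sell AUD at bid) = USD 633,651.45
USD 633,651.45 × 1.6790 (sell USD at bid) = NZD 1,063,900.78
NZD 1,063,900.78 × 0.80790 (sell NZD at bid) = AUD 859,525.44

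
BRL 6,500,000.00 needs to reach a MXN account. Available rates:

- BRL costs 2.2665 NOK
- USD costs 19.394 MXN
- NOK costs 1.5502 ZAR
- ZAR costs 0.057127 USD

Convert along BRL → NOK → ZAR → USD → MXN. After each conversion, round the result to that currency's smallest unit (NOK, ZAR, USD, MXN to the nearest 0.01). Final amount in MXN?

BRL 6,500,000.00 × 2.2665 = NOK 14,732,250.00
NOK 14,732,250.00 × 1.5502 = ZAR 22,837,933.95
ZAR 22,837,933.95 × 0.057127 = USD 1,304,662.65
USD 1,304,662.65 × 19.394 = MXN 25,302,627.43

MXN 25,302,627.43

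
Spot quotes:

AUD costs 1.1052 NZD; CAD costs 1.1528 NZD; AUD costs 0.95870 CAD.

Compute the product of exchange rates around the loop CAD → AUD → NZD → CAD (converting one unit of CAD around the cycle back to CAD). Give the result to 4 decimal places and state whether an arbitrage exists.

1.0000 (no arbitrage)

Around CAD → AUD → NZD → CAD: 1 ÷ 0.95870 × 1.1052 ÷ 1.1528 = 1.000010
Product ≈ 1 (deviation 0.001%, within rounding noise).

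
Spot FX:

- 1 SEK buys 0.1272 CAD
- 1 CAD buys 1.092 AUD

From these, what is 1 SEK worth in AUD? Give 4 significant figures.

1 SEK × 0.1272 = 0.1272 CAD
0.1272 CAD × 1.092 = 0.138902 AUD

SEK/AUD = 0.1389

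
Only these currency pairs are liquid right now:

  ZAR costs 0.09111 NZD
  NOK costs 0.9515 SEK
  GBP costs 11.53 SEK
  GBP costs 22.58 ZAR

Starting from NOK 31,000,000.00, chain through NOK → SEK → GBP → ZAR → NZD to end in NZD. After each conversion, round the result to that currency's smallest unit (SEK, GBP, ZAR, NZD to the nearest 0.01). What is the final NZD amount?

NOK 31,000,000.00 × 0.9515 = SEK 29,496,500.00
SEK 29,496,500.00 ÷ 11.53 = GBP 2,558,239.38
GBP 2,558,239.38 × 22.58 = ZAR 57,765,045.20
ZAR 57,765,045.20 × 0.09111 = NZD 5,262,973.27

NZD 5,262,973.27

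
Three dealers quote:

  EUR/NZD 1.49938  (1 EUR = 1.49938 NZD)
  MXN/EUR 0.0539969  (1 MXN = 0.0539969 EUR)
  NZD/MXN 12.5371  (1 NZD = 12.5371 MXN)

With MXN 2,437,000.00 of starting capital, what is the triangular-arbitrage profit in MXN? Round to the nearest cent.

Profitable loop is MXN → EUR → NZD → MXN:
MXN 2,437,000.00 × 0.0539969 = EUR 131,590.45
EUR 131,590.45 × 1.49938 = NZD 197,304.08
NZD 197,304.08 × 12.5371 = MXN 2,473,621.00
Profit = MXN 2,473,621.00 − MXN 2,437,000.00

Profit: MXN 36,621.00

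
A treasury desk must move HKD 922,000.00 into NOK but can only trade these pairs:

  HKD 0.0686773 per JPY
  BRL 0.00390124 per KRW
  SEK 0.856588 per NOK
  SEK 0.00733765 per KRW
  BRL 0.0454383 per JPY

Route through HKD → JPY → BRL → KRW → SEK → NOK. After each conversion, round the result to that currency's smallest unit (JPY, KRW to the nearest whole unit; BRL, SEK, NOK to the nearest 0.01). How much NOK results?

NOK 1,339,436.51

HKD 922,000.00 ÷ 0.0686773 = JPY 13,425,106
JPY 13,425,106 × 0.0454383 = BRL 610,013.99
BRL 610,013.99 ÷ 0.00390124 = KRW 156,364,128
KRW 156,364,128 × 0.00733765 = SEK 1,147,345.24
SEK 1,147,345.24 ÷ 0.856588 = NOK 1,339,436.51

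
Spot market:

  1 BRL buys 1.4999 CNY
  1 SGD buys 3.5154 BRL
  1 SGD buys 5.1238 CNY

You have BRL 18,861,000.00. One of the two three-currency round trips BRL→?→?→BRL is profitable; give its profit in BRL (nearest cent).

Profitable loop is BRL → CNY → SGD → BRL:
BRL 18,861,000.00 × 1.4999 = CNY 28,289,613.90
CNY 28,289,613.90 ÷ 5.1238 = SGD 5,521,217.44
SGD 5,521,217.44 × 3.5154 = BRL 19,409,287.78
Profit = BRL 19,409,287.78 − BRL 18,861,000.00

Profit: BRL 548,287.78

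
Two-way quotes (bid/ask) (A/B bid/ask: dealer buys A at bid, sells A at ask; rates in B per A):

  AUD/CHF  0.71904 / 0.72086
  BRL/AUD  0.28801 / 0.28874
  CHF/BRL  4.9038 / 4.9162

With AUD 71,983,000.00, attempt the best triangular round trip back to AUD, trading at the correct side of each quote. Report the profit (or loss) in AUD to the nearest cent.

Net profit: AUD 1,117,998.61

Best loop AUD → CHF → BRL → AUD:
AUD 71,983,000.00 × 0.71904 (sell AUD at bid) = CHF 51,758,656.32
CHF 51,758,656.32 × 4.9038 (sell CHF at bid) = BRL 253,814,098.86
BRL 253,814,098.86 × 0.28801 (sell BRL at bid) = AUD 73,100,998.61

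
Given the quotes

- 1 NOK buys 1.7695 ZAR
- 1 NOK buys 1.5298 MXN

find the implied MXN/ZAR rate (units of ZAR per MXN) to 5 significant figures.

MXN/ZAR = 1.1567

1 MXN ÷ 1.5298 = 0.65368 NOK
0.65368 NOK × 1.7695 = 1.15669 ZAR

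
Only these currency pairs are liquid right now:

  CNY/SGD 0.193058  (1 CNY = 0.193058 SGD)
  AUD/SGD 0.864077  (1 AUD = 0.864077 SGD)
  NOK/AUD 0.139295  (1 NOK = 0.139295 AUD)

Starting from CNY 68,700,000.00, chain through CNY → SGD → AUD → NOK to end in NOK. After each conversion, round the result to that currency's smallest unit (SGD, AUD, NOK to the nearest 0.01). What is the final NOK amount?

CNY 68,700,000.00 × 0.193058 = SGD 13,263,084.60
SGD 13,263,084.60 ÷ 0.864077 = AUD 15,349,424.41
AUD 15,349,424.41 ÷ 0.139295 = NOK 110,193,649.52

NOK 110,193,649.52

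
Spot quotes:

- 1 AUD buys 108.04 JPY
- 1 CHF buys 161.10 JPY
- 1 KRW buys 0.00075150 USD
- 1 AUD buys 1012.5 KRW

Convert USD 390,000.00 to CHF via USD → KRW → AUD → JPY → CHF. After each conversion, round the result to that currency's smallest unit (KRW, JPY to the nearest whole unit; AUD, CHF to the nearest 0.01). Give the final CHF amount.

CHF 343,739.65

USD 390,000.00 ÷ 0.00075150 = KRW 518,962,076
KRW 518,962,076 ÷ 1012.5 = AUD 512,555.14
AUD 512,555.14 × 108.04 = JPY 55,376,457
JPY 55,376,457 ÷ 161.10 = CHF 343,739.65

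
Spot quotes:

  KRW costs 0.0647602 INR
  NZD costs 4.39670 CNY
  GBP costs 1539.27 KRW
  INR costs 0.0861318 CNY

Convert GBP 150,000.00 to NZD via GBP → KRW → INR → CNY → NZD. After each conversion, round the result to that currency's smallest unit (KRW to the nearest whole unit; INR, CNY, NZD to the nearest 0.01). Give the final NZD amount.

GBP 150,000.00 × 1539.27 = KRW 230,890,500
KRW 230,890,500 × 0.0647602 = INR 14,952,514.96
INR 14,952,514.96 × 0.0861318 = CNY 1,287,887.03
CNY 1,287,887.03 ÷ 4.39670 = NZD 292,921.29

NZD 292,921.29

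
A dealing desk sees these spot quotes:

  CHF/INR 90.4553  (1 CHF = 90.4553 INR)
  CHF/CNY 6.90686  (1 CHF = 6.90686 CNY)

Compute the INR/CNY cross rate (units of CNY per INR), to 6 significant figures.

1 INR ÷ 90.4553 = 0.0110552 CHF
0.0110552 CHF × 6.90686 = 0.0763566 CNY

INR/CNY = 0.0763566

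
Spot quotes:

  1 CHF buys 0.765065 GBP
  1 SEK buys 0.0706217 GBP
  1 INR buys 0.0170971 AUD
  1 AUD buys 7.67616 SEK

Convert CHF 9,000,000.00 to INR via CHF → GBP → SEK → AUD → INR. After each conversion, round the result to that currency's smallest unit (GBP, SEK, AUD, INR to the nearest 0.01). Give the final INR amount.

INR 742,910,002.87

CHF 9,000,000.00 × 0.765065 = GBP 6,885,585.00
GBP 6,885,585.00 ÷ 0.0706217 = SEK 97,499,564.58
SEK 97,499,564.58 ÷ 7.67616 = AUD 12,701,606.61
AUD 12,701,606.61 ÷ 0.0170971 = INR 742,910,002.87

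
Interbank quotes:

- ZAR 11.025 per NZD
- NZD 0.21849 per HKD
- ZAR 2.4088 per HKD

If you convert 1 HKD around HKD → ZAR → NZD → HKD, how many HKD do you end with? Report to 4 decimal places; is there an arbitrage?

Around HKD → ZAR → NZD → HKD: 1 × 2.4088 ÷ 11.025 ÷ 0.21849 = 0.999978
Product ≈ 1 (deviation 0.002%, within rounding noise).

1.0000 (no arbitrage)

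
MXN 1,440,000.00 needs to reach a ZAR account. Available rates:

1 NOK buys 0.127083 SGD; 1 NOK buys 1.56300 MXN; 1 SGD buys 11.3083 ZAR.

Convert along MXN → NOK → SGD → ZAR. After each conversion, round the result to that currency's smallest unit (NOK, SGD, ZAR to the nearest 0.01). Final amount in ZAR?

MXN 1,440,000.00 ÷ 1.56300 = NOK 921,305.18
NOK 921,305.18 × 0.127083 = SGD 117,082.23
SGD 117,082.23 × 11.3083 = ZAR 1,324,000.98

ZAR 1,324,000.98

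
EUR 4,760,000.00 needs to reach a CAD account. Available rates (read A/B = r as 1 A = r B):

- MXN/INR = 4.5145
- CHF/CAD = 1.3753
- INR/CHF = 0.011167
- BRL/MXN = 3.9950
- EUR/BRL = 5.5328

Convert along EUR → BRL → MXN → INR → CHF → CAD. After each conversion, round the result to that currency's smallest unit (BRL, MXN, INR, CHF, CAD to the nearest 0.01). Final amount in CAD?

CAD 7,294,782.11

EUR 4,760,000.00 × 5.5328 = BRL 26,336,128.00
BRL 26,336,128.00 × 3.9950 = MXN 105,212,831.36
MXN 105,212,831.36 × 4.5145 = INR 474,983,327.17
INR 474,983,327.17 × 0.011167 = CHF 5,304,138.81
CHF 5,304,138.81 × 1.3753 = CAD 7,294,782.11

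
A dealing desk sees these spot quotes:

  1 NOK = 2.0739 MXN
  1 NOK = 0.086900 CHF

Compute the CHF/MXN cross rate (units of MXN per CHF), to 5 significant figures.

1 CHF ÷ 0.086900 = 11.5075 NOK
11.5075 NOK × 2.0739 = 23.8654 MXN

CHF/MXN = 23.865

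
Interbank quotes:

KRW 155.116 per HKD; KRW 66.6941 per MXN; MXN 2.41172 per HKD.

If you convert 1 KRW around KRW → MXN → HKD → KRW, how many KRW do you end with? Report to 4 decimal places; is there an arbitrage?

0.9644 (arbitrage exists)

Around KRW → MXN → HKD → KRW: 1 ÷ 66.6941 ÷ 2.41172 × 155.116 = 0.964367
Product < 1; profitable direction is KRW → HKD → MXN → KRW.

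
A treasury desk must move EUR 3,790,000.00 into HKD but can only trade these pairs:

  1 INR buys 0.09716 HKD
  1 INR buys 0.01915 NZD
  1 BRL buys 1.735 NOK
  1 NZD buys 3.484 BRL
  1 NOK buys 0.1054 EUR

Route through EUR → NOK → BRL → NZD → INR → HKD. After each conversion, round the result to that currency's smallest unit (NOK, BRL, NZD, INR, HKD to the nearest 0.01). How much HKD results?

HKD 30,181,422.27

EUR 3,790,000.00 ÷ 0.1054 = NOK 35,958,254.27
NOK 35,958,254.27 ÷ 1.735 = BRL 20,725,218.60
BRL 20,725,218.60 ÷ 3.484 = NZD 5,948,685.02
NZD 5,948,685.02 ÷ 0.01915 = INR 310,636,293.47
INR 310,636,293.47 × 0.09716 = HKD 30,181,422.27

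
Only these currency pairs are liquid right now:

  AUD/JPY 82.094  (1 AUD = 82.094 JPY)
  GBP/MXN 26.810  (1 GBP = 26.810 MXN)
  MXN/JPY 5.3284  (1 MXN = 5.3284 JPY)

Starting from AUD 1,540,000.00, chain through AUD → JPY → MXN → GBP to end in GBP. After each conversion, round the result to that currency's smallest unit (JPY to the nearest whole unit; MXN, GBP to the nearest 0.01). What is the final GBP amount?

GBP 884,990.29

AUD 1,540,000.00 × 82.094 = JPY 126,424,760
JPY 126,424,760 ÷ 5.3284 = MXN 23,726,589.60
MXN 23,726,589.60 ÷ 26.810 = GBP 884,990.29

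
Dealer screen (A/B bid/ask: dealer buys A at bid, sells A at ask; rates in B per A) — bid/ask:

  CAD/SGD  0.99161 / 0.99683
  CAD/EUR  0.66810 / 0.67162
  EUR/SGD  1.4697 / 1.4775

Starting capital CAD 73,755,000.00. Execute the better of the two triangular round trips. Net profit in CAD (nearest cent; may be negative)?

Net result: CAD -52,663.64 (no profitable arbitrage after spreads)

Best loop CAD → SGD → EUR → CAD:
CAD 73,755,000.00 × 0.99161 (sell CAD at bid) = SGD 73,136,195.55
SGD 73,136,195.55 ÷ 1.4775 (buy EUR at ask) = EUR 49,499,963.15
EUR 49,499,963.15 ÷ 0.67162 (buy CAD at ask) = CAD 73,702,336.36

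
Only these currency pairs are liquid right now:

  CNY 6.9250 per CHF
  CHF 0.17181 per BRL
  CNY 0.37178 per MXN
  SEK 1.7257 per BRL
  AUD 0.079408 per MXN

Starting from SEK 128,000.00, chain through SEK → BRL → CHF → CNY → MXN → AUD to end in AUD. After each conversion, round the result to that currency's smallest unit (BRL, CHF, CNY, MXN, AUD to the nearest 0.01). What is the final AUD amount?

SEK 128,000.00 ÷ 1.7257 = BRL 74,172.80
BRL 74,172.80 × 0.17181 = CHF 12,743.63
CHF 12,743.63 × 6.9250 = CNY 88,249.64
CNY 88,249.64 ÷ 0.37178 = MXN 237,370.60
MXN 237,370.60 × 0.079408 = AUD 18,849.12

AUD 18,849.12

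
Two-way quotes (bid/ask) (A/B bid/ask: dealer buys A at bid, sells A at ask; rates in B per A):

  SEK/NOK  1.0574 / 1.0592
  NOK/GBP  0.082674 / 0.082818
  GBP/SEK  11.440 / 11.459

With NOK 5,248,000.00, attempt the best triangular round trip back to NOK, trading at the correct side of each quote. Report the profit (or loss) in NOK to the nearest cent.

Best loop NOK → GBP → SEK → NOK:
NOK 5,248,000.00 × 0.082674 (sell NOK at bid) = GBP 433,873.15
GBP 433,873.15 × 11.440 (sell GBP at bid) = SEK 4,963,508.86
SEK 4,963,508.86 × 1.0574 (sell SEK at bid) = NOK 5,248,414.27

Net profit: NOK 414.27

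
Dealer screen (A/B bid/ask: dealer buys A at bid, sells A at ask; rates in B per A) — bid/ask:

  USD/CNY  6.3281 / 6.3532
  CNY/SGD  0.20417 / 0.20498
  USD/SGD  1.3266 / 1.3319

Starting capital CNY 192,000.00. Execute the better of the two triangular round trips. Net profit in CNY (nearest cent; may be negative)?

Net profit: CNY 3,585.75

Best loop CNY → USD → SGD → CNY:
CNY 192,000.00 ÷ 6.3532 (buy USD at ask) = USD 30,220.99
USD 30,220.99 × 1.3266 (sell USD at bid) = SGD 40,091.17
SGD 40,091.17 ÷ 0.20498 (buy CNY at ask) = CNY 195,585.75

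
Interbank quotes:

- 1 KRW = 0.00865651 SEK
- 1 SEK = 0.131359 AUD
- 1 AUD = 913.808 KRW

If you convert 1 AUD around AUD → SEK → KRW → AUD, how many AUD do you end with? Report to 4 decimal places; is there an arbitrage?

0.9624 (arbitrage exists)

Around AUD → SEK → KRW → AUD: 1 ÷ 0.131359 ÷ 0.00865651 ÷ 913.808 = 0.962371
Product < 1; profitable direction is AUD → KRW → SEK → AUD.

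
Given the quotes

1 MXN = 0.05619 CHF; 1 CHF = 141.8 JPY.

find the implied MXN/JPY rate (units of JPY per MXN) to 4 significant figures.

MXN/JPY = 7.968

1 MXN × 0.05619 = 0.05619 CHF
0.05619 CHF × 141.8 = 7.96774 JPY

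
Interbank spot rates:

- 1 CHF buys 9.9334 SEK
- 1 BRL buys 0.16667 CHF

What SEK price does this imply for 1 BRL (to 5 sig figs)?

BRL/SEK = 1.6556

1 BRL × 0.16667 = 0.16667 CHF
0.16667 CHF × 9.9334 = 1.6556 SEK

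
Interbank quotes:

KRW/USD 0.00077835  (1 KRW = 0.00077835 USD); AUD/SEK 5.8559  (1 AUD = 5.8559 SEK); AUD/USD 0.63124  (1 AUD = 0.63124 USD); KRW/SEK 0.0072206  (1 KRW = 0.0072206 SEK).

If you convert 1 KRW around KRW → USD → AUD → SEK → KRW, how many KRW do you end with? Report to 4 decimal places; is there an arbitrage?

Around KRW → USD → AUD → SEK → KRW: 1 × 0.00077835 ÷ 0.63124 × 5.8559 ÷ 0.0072206 = 1.000002
Product ≈ 1 (deviation 0.000%, within rounding noise).

1.0000 (no arbitrage)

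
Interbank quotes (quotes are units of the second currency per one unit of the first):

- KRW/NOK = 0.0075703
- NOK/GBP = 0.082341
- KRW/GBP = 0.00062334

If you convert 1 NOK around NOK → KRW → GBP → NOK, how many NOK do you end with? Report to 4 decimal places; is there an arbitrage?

Around NOK → KRW → GBP → NOK: 1 ÷ 0.0075703 × 0.00062334 ÷ 0.082341 = 0.999990
Product ≈ 1 (deviation 0.001%, within rounding noise).

1.0000 (no arbitrage)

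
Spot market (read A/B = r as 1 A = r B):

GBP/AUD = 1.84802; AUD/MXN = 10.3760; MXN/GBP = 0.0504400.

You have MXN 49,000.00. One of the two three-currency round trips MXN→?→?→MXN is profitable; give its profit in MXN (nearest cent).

Profitable loop is MXN → AUD → GBP → MXN:
MXN 49,000.00 ÷ 10.3760 = AUD 4,722.44
AUD 4,722.44 ÷ 1.84802 = GBP 2,555.40
GBP 2,555.40 ÷ 0.0504400 = MXN 50,662.24
Profit = MXN 50,662.24 − MXN 49,000.00

Profit: MXN 1,662.24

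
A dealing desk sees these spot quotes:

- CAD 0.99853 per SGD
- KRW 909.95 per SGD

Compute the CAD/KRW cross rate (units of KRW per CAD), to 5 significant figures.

CAD/KRW = 911.29

1 CAD ÷ 0.99853 = 1.00147 SGD
1.00147 SGD × 909.95 = 911.29 KRW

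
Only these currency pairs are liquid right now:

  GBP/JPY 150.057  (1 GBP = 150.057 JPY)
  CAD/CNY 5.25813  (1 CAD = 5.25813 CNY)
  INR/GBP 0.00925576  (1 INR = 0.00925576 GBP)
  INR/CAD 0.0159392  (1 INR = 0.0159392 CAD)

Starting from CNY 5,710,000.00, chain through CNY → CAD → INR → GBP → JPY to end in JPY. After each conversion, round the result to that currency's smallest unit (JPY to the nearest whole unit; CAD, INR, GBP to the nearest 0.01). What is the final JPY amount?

CNY 5,710,000.00 ÷ 5.25813 = CAD 1,085,937.40
CAD 1,085,937.40 ÷ 0.0159392 = INR 68,129,981.43
INR 68,129,981.43 × 0.00925576 = GBP 630,594.76
GBP 630,594.76 × 150.057 = JPY 94,625,158

JPY 94,625,158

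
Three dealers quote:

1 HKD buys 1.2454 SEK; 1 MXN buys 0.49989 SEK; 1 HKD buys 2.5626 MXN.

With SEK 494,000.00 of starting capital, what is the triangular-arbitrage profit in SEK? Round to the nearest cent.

Profit: SEK 14,128.27

Profitable loop is SEK → HKD → MXN → SEK:
SEK 494,000.00 ÷ 1.2454 = HKD 396,659.71
HKD 396,659.71 × 2.5626 = MXN 1,016,480.17
MXN 1,016,480.17 × 0.49989 = SEK 508,128.27
Profit = SEK 508,128.27 − SEK 494,000.00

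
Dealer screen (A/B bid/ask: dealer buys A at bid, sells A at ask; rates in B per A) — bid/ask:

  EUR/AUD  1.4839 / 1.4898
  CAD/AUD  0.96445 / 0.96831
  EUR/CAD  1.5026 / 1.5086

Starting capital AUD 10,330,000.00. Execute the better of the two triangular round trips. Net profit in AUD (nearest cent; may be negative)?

Net profit: AUD 163,405.02

Best loop AUD → CAD → EUR → AUD:
AUD 10,330,000.00 ÷ 0.96831 (buy CAD at ask) = CAD 10,668,071.18
CAD 10,668,071.18 ÷ 1.5086 (buy EUR at ask) = EUR 7,071,504.16
EUR 7,071,504.16 × 1.4839 (sell EUR at bid) = AUD 10,493,405.02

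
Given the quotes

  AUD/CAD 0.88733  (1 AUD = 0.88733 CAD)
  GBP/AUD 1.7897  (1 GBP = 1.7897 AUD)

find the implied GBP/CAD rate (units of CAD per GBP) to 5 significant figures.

GBP/CAD = 1.5881

1 GBP × 1.7897 = 1.7897 AUD
1.7897 AUD × 0.88733 = 1.58805 CAD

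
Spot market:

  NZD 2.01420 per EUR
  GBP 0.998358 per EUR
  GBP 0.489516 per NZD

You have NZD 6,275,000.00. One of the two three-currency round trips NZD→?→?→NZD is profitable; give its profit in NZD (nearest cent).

Profitable loop is NZD → EUR → GBP → NZD:
NZD 6,275,000.00 ÷ 2.01420 = EUR 3,115,380.80
EUR 3,115,380.80 × 0.998358 = GBP 3,110,265.34
GBP 3,110,265.34 ÷ 0.489516 = NZD 6,353,756.24
Profit = NZD 6,353,756.24 − NZD 6,275,000.00

Profit: NZD 78,756.24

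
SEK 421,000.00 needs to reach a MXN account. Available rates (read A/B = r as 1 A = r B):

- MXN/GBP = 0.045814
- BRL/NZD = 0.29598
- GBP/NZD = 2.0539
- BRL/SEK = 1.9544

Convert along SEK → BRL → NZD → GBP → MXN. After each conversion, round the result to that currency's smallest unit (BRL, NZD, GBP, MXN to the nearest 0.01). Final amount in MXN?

MXN 677,568.87

SEK 421,000.00 ÷ 1.9544 = BRL 215,411.38
BRL 215,411.38 × 0.29598 = NZD 63,757.46
NZD 63,757.46 ÷ 2.0539 = GBP 31,042.14
GBP 31,042.14 ÷ 0.045814 = MXN 677,568.87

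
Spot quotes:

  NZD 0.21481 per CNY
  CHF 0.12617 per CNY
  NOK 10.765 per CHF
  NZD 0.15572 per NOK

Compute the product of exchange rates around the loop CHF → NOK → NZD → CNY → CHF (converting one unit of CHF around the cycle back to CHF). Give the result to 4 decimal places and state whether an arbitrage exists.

0.9846 (arbitrage exists)

Around CHF → NOK → NZD → CNY → CHF: 1 × 10.765 × 0.15572 ÷ 0.21481 × 0.12617 = 0.984600
Product < 1; profitable direction is CHF → CNY → NZD → NOK → CHF.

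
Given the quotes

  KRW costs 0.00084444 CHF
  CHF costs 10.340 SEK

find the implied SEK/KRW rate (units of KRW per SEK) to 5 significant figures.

1 SEK ÷ 10.340 = 0.0967118 CHF
0.0967118 CHF ÷ 0.00084444 = 114.528 KRW

SEK/KRW = 114.53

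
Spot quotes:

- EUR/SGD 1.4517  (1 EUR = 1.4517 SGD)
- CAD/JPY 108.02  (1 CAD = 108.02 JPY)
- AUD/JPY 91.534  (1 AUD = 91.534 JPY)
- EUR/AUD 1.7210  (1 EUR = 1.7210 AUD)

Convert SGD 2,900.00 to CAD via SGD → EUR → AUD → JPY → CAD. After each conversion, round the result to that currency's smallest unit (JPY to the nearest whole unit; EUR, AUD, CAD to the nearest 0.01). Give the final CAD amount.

SGD 2,900.00 ÷ 1.4517 = EUR 1,997.66
EUR 1,997.66 × 1.7210 = AUD 3,437.97
AUD 3,437.97 × 91.534 = JPY 314,691
JPY 314,691 ÷ 108.02 = CAD 2,913.27

CAD 2,913.27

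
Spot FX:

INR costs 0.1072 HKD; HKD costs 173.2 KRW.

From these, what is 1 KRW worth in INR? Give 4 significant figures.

1 KRW ÷ 173.2 = 0.00577367 HKD
0.00577367 HKD ÷ 0.1072 = 0.0538589 INR

KRW/INR = 0.05386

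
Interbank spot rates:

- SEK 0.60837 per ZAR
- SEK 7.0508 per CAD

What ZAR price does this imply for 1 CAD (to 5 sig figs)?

1 CAD × 7.0508 = 7.0508 SEK
7.0508 SEK ÷ 0.60837 = 11.5897 ZAR

CAD/ZAR = 11.590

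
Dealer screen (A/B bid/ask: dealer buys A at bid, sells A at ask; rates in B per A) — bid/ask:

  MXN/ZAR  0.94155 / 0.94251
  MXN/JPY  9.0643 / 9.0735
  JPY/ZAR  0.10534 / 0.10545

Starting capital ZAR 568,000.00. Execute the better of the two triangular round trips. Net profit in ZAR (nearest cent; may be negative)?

Best loop ZAR → MXN → JPY → ZAR:
ZAR 568,000.00 ÷ 0.94251 (buy MXN at ask) = MXN 602,646.13
MXN 602,646.13 × 9.0643 (sell MXN at bid) = JPY 5,462,565
JPY 5,462,565 × 0.10534 (sell JPY at bid) = ZAR 575,426.63

Net profit: ZAR 7,426.63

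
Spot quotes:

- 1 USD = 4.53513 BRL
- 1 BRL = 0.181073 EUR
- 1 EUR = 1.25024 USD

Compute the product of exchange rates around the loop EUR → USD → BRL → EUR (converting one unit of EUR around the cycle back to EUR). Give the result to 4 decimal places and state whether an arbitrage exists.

1.0267 (arbitrage exists)

Around EUR → USD → BRL → EUR: 1 × 1.25024 × 4.53513 × 0.181073 = 1.026684
Product > 1; profitable direction is EUR → USD → BRL → EUR.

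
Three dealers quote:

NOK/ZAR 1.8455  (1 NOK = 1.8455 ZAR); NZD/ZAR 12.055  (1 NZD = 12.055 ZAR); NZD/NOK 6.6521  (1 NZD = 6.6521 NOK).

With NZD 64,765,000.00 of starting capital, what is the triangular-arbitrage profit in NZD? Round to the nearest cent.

Profit: NZD 1,189,734.12

Profitable loop is NZD → NOK → ZAR → NZD:
NZD 64,765,000.00 × 6.6521 = NOK 430,823,256.50
NOK 430,823,256.50 × 1.8455 = ZAR 795,084,319.87
ZAR 795,084,319.87 ÷ 12.055 = NZD 65,954,734.12
Profit = NZD 65,954,734.12 − NZD 64,765,000.00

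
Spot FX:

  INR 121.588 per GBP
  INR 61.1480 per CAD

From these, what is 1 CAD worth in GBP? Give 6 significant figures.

CAD/GBP = 0.502911

1 CAD × 61.1480 = 61.148 INR
61.148 INR ÷ 121.588 = 0.502911 GBP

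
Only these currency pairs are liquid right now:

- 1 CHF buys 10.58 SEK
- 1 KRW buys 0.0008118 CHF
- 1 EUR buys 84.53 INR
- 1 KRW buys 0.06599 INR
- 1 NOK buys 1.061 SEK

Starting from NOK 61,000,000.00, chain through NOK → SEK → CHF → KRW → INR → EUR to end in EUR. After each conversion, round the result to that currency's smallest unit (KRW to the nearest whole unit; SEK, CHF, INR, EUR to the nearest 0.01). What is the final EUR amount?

EUR 5,882,714.39

NOK 61,000,000.00 × 1.061 = SEK 64,721,000.00
SEK 64,721,000.00 ÷ 10.58 = CHF 6,117,296.79
CHF 6,117,296.79 ÷ 0.0008118 = KRW 7,535,472,764
KRW 7,535,472,764 × 0.06599 = INR 497,265,847.70
INR 497,265,847.70 ÷ 84.53 = EUR 5,882,714.39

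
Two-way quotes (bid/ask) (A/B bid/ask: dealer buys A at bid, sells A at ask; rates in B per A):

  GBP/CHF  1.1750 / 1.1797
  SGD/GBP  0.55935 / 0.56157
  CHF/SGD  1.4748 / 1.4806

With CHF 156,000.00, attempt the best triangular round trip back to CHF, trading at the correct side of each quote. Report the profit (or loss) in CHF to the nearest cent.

Net profit: CHF 3,041.83

Best loop CHF → GBP → SGD → CHF:
CHF 156,000.00 ÷ 1.1797 (buy GBP at ask) = GBP 132,237.01
GBP 132,237.01 ÷ 0.56157 (buy SGD at ask) = SGD 235,477.34
SGD 235,477.34 ÷ 1.4806 (buy CHF at ask) = CHF 159,041.83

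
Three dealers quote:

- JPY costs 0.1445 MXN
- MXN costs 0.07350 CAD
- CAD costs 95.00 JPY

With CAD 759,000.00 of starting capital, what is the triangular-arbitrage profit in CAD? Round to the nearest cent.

Profitable loop is CAD → JPY → MXN → CAD:
CAD 759,000.00 × 95.00 = JPY 72,105,000
JPY 72,105,000 × 0.1445 = MXN 10,419,172.50
MXN 10,419,172.50 × 0.07350 = CAD 765,809.18
Profit = CAD 765,809.18 − CAD 759,000.00

Profit: CAD 6,809.18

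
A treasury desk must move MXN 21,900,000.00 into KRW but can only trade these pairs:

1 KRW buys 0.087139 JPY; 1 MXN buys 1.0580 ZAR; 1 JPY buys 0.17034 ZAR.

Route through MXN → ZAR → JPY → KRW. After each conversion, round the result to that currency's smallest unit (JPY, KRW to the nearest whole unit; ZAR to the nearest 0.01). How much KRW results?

MXN 21,900,000.00 × 1.0580 = ZAR 23,170,200.00
ZAR 23,170,200.00 ÷ 0.17034 = JPY 136,023,248
JPY 136,023,248 ÷ 0.087139 = KRW 1,560,991,611

KRW 1,560,991,611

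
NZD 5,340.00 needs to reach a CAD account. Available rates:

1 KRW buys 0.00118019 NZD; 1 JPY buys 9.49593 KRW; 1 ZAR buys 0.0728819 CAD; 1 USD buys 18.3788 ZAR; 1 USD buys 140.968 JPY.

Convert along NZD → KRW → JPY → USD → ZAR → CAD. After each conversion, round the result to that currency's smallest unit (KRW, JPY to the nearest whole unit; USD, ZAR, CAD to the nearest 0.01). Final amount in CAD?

NZD 5,340.00 ÷ 0.00118019 = KRW 4,524,695
KRW 4,524,695 ÷ 9.49593 = JPY 476,488
JPY 476,488 ÷ 140.968 = USD 3,380.11
USD 3,380.11 × 18.3788 = ZAR 62,122.37
ZAR 62,122.37 × 0.0728819 = CAD 4,527.60

CAD 4,527.60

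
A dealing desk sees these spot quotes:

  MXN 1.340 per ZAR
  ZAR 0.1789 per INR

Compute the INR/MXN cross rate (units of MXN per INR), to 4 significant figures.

INR/MXN = 0.2397

1 INR × 0.1789 = 0.1789 ZAR
0.1789 ZAR × 1.340 = 0.239726 MXN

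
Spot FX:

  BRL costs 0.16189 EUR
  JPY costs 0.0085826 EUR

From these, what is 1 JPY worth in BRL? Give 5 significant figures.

1 JPY × 0.0085826 = 0.0085826 EUR
0.0085826 EUR ÷ 0.16189 = 0.053015 BRL

JPY/BRL = 0.053015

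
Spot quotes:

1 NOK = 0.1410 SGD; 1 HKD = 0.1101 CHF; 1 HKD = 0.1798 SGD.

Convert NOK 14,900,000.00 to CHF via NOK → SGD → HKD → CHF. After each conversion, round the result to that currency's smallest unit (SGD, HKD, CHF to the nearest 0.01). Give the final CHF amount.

NOK 14,900,000.00 × 0.1410 = SGD 2,100,900.00
SGD 2,100,900.00 ÷ 0.1798 = HKD 11,684,649.61
HKD 11,684,649.61 × 0.1101 = CHF 1,286,479.92

CHF 1,286,479.92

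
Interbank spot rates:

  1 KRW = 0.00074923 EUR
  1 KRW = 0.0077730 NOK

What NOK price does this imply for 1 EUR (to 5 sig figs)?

1 EUR ÷ 0.00074923 = 1334.7 KRW
1334.7 KRW × 0.0077730 = 10.3747 NOK

EUR/NOK = 10.375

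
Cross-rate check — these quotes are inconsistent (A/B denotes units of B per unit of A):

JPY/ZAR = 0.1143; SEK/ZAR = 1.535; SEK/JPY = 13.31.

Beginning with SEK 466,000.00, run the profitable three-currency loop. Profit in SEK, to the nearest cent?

Profit: SEK 4,186.34

Profitable loop is SEK → ZAR → JPY → SEK:
SEK 466,000.00 × 1.535 = ZAR 715,310.00
ZAR 715,310.00 ÷ 0.1143 = JPY 6,258,180
JPY 6,258,180 ÷ 13.31 = SEK 470,186.34
Profit = SEK 470,186.34 − SEK 466,000.00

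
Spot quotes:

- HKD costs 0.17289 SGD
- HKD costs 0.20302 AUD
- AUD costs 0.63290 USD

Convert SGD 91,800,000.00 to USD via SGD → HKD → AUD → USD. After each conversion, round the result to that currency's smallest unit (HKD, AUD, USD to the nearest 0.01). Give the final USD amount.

SGD 91,800,000.00 ÷ 0.17289 = HKD 530,973,451.33
HKD 530,973,451.33 × 0.20302 = AUD 107,798,230.09
AUD 107,798,230.09 × 0.63290 = USD 68,225,499.82

USD 68,225,499.82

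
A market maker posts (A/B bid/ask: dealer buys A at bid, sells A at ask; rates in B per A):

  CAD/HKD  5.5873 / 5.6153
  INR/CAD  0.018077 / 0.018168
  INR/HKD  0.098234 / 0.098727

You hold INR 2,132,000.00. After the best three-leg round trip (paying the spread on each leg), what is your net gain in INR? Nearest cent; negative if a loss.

Net profit: INR 49,120.24

Best loop INR → CAD → HKD → INR:
INR 2,132,000.00 × 0.018077 (sell INR at bid) = CAD 38,540.16
CAD 38,540.16 × 5.5873 (sell CAD at bid) = HKD 215,335.46
HKD 215,335.46 ÷ 0.098727 (buy INR at ask) = INR 2,181,120.24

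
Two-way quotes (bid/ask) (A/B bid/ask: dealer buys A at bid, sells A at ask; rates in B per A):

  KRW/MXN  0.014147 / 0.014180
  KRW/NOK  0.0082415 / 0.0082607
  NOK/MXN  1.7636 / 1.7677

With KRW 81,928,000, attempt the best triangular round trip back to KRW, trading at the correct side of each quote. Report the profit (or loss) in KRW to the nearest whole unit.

Best loop KRW → NOK → MXN → KRW:
KRW 81,928,000 × 0.0082415 (sell KRW at bid) = NOK 675,209.61
NOK 675,209.61 × 1.7636 (sell NOK at bid) = MXN 1,190,799.67
MXN 1,190,799.67 ÷ 0.014180 (buy KRW at ask) = KRW 83,977,410

Net profit: KRW 2,049,410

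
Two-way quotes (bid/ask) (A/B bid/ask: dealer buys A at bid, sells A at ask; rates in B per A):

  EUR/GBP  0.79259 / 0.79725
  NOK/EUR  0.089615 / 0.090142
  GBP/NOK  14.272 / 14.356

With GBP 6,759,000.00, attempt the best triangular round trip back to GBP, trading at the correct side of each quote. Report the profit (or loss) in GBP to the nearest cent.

Best loop GBP → NOK → EUR → GBP:
GBP 6,759,000.00 × 14.272 (sell GBP at bid) = NOK 96,464,448.00
NOK 96,464,448.00 × 0.089615 (sell NOK at bid) = EUR 8,644,661.51
EUR 8,644,661.51 × 0.79259 (sell EUR at bid) = GBP 6,851,672.26

Net profit: GBP 92,672.26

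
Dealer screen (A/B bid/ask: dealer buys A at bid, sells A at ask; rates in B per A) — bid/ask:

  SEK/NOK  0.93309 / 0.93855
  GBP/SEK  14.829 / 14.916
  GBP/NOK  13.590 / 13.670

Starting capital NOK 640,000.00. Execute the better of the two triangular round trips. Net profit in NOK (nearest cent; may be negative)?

Net profit: NOK 7,808.82

Best loop NOK → GBP → SEK → NOK:
NOK 640,000.00 ÷ 13.670 (buy GBP at ask) = GBP 46,817.85
GBP 46,817.85 × 14.829 (sell GBP at bid) = SEK 694,261.89
SEK 694,261.89 × 0.93309 (sell SEK at bid) = NOK 647,808.82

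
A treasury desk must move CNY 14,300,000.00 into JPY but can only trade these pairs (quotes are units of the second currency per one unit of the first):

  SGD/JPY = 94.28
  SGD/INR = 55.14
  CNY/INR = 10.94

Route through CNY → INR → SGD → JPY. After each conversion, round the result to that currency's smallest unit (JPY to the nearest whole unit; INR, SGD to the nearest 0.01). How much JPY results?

CNY 14,300,000.00 × 10.94 = INR 156,442,000.00
INR 156,442,000.00 ÷ 55.14 = SGD 2,837,178.09
SGD 2,837,178.09 × 94.28 = JPY 267,489,150

JPY 267,489,150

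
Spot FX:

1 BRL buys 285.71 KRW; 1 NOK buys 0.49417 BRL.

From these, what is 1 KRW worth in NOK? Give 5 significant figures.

KRW/NOK = 0.0070827

1 KRW ÷ 285.71 = 0.00350005 BRL
0.00350005 BRL ÷ 0.49417 = 0.00708269 NOK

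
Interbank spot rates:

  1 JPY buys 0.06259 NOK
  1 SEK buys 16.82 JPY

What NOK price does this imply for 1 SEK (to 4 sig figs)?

1 SEK × 16.82 = 16.82 JPY
16.82 JPY × 0.06259 = 1.05276 NOK

SEK/NOK = 1.053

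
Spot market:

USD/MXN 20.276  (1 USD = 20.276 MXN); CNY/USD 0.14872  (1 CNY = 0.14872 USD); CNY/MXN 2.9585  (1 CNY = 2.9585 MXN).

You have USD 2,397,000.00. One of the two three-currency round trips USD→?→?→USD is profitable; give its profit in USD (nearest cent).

Profit: USD 46,138.68

Profitable loop is USD → MXN → CNY → USD:
USD 2,397,000.00 × 20.276 = MXN 48,601,572.00
MXN 48,601,572.00 ÷ 2.9585 = CNY 16,427,774.89
CNY 16,427,774.89 × 0.14872 = USD 2,443,138.68
Profit = USD 2,443,138.68 − USD 2,397,000.00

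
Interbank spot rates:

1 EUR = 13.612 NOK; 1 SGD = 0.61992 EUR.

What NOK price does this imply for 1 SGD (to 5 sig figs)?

SGD/NOK = 8.4384

1 SGD × 0.61992 = 0.61992 EUR
0.61992 EUR × 13.612 = 8.43835 NOK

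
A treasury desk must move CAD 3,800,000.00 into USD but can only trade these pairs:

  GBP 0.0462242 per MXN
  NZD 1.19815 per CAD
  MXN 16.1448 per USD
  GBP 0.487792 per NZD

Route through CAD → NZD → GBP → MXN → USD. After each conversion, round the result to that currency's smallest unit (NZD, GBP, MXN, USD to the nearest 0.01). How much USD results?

USD 2,975,962.05

CAD 3,800,000.00 × 1.19815 = NZD 4,552,970.00
NZD 4,552,970.00 × 0.487792 = GBP 2,220,902.34
GBP 2,220,902.34 ÷ 0.0462242 = MXN 48,046,312.10
MXN 48,046,312.10 ÷ 16.1448 = USD 2,975,962.05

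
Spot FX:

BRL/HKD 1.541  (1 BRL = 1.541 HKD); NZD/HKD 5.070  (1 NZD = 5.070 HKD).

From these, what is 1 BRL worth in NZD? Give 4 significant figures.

BRL/NZD = 0.3039

1 BRL × 1.541 = 1.541 HKD
1.541 HKD ÷ 5.070 = 0.303945 NZD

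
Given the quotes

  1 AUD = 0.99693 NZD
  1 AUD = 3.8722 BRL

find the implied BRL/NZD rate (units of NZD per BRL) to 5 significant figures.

BRL/NZD = 0.25746

1 BRL ÷ 3.8722 = 0.258251 AUD
0.258251 AUD × 0.99693 = 0.257458 NZD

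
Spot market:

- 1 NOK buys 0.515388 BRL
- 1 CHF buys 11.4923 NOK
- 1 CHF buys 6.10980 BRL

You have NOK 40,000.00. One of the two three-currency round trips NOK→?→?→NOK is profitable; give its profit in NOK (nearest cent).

Profit: NOK 1,261.57

Profitable loop is NOK → CHF → BRL → NOK:
NOK 40,000.00 ÷ 11.4923 = CHF 3,480.59
CHF 3,480.59 × 6.10980 = BRL 21,265.72
BRL 21,265.72 ÷ 0.515388 = NOK 41,261.57
Profit = NOK 41,261.57 − NOK 40,000.00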